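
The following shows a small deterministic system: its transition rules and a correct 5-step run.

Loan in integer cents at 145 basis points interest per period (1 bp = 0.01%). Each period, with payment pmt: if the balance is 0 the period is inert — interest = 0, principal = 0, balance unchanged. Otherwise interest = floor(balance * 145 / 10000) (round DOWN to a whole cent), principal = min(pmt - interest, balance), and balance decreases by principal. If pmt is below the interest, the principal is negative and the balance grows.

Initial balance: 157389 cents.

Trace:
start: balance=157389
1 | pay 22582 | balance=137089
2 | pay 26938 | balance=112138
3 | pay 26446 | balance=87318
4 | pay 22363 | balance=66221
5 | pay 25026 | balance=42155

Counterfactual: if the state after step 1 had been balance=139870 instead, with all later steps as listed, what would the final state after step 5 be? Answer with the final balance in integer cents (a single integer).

45100

state after step 1 := balance=139870
2 | pay 26938 | balance=114960
3 | pay 26446 | balance=90180
4 | pay 22363 | balance=69124
5 | pay 25026 | balance=45100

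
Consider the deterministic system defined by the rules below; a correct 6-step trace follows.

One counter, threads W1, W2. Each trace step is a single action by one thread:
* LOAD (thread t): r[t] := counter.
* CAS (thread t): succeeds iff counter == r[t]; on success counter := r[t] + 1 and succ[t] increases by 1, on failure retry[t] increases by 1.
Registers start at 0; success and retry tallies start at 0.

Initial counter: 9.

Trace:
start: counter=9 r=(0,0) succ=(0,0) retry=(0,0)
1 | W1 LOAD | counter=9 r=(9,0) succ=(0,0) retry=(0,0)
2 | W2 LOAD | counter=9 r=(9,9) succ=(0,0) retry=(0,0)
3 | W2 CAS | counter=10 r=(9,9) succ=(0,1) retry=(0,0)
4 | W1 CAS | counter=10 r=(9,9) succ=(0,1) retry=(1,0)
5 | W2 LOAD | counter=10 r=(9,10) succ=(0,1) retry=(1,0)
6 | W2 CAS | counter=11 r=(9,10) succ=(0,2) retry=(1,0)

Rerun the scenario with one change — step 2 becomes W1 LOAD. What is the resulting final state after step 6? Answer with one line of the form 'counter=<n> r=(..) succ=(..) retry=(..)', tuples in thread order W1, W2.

counter=11 r=(9,10) succ=(1,1) retry=(0,1)

(re-executing from step 2 with the substitution; state before step 2: counter=9 r=(9,0) succ=(0,0) retry=(0,0))
2 | W1 LOAD | counter=9 r=(9,0) succ=(0,0) retry=(0,0)
3 | W2 CAS | counter=9 r=(9,0) succ=(0,0) retry=(0,1)
4 | W1 CAS | counter=10 r=(9,0) succ=(1,0) retry=(0,1)
5 | W2 LOAD | counter=10 r=(9,10) succ=(1,0) retry=(0,1)
6 | W2 CAS | counter=11 r=(9,10) succ=(1,1) retry=(0,1)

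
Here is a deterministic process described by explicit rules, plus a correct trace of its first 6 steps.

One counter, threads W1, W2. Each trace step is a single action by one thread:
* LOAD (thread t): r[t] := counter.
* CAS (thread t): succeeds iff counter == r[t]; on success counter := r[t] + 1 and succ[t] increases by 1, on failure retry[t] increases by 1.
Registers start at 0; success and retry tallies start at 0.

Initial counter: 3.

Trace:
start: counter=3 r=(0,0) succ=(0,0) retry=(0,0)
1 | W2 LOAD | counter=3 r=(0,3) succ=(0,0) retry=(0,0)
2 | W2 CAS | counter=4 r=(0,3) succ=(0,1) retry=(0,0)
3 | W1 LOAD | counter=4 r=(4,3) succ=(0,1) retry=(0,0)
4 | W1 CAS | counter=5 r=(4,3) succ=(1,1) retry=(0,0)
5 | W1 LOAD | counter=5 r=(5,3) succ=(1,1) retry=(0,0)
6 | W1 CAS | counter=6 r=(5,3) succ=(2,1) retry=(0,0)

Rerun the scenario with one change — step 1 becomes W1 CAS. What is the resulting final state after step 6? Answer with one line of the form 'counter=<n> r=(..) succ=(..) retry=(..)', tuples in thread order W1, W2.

(re-executing from step 1 with the substitution; state before step 1: counter=3 r=(0,0) succ=(0,0) retry=(0,0))
1 | W1 CAS | counter=3 r=(0,0) succ=(0,0) retry=(1,0)
2 | W2 CAS | counter=3 r=(0,0) succ=(0,0) retry=(1,1)
3 | W1 LOAD | counter=3 r=(3,0) succ=(0,0) retry=(1,1)
4 | W1 CAS | counter=4 r=(3,0) succ=(1,0) retry=(1,1)
5 | W1 LOAD | counter=4 r=(4,0) succ=(1,0) retry=(1,1)
6 | W1 CAS | counter=5 r=(4,0) succ=(2,0) retry=(1,1)

counter=5 r=(4,0) succ=(2,0) retry=(1,1)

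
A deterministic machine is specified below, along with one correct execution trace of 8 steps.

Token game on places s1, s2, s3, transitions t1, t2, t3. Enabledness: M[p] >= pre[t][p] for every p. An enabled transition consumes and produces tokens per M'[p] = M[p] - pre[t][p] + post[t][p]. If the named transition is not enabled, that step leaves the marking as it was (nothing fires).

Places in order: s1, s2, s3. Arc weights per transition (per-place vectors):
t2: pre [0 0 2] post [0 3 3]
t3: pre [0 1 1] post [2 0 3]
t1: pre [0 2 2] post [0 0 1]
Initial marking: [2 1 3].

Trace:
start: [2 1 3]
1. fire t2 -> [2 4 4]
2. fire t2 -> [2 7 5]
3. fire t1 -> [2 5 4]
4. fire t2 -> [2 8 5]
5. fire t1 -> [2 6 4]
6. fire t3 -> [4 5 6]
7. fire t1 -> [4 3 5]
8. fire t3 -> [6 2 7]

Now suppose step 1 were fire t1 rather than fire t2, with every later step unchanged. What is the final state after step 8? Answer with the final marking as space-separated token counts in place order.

(re-executing from step 1 with the substitution; state before step 1: [2 1 3])
1. fire t1 -> [2 1 3]
2. fire t2 -> [2 4 4]
3. fire t1 -> [2 2 3]
4. fire t2 -> [2 5 4]
5. fire t1 -> [2 3 3]
6. fire t3 -> [4 2 5]
7. fire t1 -> [4 0 4]
8. fire t3 -> [4 0 4]

4 0 4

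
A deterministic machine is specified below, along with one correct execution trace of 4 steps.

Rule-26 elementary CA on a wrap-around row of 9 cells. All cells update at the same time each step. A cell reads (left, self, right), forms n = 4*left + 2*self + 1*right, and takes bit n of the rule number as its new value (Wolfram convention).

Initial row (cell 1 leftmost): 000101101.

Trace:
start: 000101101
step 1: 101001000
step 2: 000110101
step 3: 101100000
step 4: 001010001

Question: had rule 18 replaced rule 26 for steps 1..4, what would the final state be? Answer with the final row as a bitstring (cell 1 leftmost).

000001100

(re-executing steps 1..4 under rule 18; state before step 1: 000101101)
step 1: 101000000
step 2: 000100001
step 3: 101010010
step 4: 000001100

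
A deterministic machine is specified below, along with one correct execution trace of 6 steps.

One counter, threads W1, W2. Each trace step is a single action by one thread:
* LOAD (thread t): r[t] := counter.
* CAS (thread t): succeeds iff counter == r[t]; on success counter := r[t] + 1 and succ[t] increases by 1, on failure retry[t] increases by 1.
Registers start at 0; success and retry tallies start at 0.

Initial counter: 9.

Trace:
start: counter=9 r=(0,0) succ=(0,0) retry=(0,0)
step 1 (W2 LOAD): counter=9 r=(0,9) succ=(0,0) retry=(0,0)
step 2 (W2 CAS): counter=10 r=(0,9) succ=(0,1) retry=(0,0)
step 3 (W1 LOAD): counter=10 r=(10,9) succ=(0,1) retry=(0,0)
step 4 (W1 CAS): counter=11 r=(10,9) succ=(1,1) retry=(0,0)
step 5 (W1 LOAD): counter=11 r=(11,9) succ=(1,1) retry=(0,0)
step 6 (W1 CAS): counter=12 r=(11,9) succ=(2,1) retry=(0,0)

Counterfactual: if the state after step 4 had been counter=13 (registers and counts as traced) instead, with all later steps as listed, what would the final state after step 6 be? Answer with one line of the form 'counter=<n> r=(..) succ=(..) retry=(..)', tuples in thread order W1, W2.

counter=14 r=(13,9) succ=(2,1) retry=(0,0)

state after step 4 := counter=13 r=(10,9) succ=(1,1) retry=(0,0)
step 5 (W1 LOAD): counter=13 r=(13,9) succ=(1,1) retry=(0,0)
step 6 (W1 CAS): counter=14 r=(13,9) succ=(2,1) retry=(0,0)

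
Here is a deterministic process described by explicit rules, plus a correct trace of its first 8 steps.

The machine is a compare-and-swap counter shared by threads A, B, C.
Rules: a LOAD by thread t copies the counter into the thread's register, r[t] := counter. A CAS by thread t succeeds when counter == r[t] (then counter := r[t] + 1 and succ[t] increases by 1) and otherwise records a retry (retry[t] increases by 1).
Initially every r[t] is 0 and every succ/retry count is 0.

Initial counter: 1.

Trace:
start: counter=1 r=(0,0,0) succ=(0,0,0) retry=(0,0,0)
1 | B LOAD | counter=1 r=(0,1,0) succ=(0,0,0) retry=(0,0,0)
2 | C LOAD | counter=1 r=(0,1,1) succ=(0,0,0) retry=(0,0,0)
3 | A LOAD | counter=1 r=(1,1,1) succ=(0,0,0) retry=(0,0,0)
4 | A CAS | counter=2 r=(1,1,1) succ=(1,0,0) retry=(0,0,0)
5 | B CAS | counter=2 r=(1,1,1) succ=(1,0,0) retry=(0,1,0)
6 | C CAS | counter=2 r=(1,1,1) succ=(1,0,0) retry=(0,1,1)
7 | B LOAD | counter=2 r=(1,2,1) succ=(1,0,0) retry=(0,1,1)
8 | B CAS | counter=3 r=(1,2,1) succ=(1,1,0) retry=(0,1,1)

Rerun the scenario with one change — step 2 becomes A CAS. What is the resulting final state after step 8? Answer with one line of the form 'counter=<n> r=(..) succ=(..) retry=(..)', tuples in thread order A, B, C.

(re-executing from step 2 with the substitution; state before step 2: counter=1 r=(0,1,0) succ=(0,0,0) retry=(0,0,0))
2 | A CAS | counter=1 r=(0,1,0) succ=(0,0,0) retry=(1,0,0)
3 | A LOAD | counter=1 r=(1,1,0) succ=(0,0,0) retry=(1,0,0)
4 | A CAS | counter=2 r=(1,1,0) succ=(1,0,0) retry=(1,0,0)
5 | B CAS | counter=2 r=(1,1,0) succ=(1,0,0) retry=(1,1,0)
6 | C CAS | counter=2 r=(1,1,0) succ=(1,0,0) retry=(1,1,1)
7 | B LOAD | counter=2 r=(1,2,0) succ=(1,0,0) retry=(1,1,1)
8 | B CAS | counter=3 r=(1,2,0) succ=(1,1,0) retry=(1,1,1)

counter=3 r=(1,2,0) succ=(1,1,0) retry=(1,1,1)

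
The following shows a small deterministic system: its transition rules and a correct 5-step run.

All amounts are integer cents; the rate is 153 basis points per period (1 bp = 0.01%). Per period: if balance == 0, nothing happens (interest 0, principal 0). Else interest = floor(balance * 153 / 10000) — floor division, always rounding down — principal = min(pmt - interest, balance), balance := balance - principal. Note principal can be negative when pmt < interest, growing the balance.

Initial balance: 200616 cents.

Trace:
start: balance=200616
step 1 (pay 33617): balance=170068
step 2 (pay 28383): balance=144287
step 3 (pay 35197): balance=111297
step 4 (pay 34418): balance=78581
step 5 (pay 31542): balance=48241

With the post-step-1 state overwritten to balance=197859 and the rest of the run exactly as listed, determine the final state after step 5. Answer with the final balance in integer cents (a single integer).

77773

state after step 1 := balance=197859
step 2 (pay 28383): balance=172503
step 3 (pay 35197): balance=139945
step 4 (pay 34418): balance=107668
step 5 (pay 31542): balance=77773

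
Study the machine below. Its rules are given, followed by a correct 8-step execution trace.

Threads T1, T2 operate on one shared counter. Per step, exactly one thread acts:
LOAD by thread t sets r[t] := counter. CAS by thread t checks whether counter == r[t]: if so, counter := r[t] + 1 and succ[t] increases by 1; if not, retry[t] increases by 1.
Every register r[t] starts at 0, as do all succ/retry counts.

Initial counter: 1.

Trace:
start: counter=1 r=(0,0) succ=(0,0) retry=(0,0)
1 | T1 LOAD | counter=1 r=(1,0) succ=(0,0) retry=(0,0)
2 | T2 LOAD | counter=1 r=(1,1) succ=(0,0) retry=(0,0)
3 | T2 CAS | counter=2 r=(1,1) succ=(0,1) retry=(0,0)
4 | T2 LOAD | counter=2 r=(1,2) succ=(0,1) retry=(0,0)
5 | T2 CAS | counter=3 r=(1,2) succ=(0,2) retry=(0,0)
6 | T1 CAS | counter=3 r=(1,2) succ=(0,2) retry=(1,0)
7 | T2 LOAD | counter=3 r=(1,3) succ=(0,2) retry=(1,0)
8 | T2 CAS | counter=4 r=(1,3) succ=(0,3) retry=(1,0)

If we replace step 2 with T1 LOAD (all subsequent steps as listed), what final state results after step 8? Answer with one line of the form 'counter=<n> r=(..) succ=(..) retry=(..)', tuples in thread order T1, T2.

counter=3 r=(1,2) succ=(0,2) retry=(1,1)

(re-executing from step 2 with the substitution; state before step 2: counter=1 r=(1,0) succ=(0,0) retry=(0,0))
2 | T1 LOAD | counter=1 r=(1,0) succ=(0,0) retry=(0,0)
3 | T2 CAS | counter=1 r=(1,0) succ=(0,0) retry=(0,1)
4 | T2 LOAD | counter=1 r=(1,1) succ=(0,0) retry=(0,1)
5 | T2 CAS | counter=2 r=(1,1) succ=(0,1) retry=(0,1)
6 | T1 CAS | counter=2 r=(1,1) succ=(0,1) retry=(1,1)
7 | T2 LOAD | counter=2 r=(1,2) succ=(0,1) retry=(1,1)
8 | T2 CAS | counter=3 r=(1,2) succ=(0,2) retry=(1,1)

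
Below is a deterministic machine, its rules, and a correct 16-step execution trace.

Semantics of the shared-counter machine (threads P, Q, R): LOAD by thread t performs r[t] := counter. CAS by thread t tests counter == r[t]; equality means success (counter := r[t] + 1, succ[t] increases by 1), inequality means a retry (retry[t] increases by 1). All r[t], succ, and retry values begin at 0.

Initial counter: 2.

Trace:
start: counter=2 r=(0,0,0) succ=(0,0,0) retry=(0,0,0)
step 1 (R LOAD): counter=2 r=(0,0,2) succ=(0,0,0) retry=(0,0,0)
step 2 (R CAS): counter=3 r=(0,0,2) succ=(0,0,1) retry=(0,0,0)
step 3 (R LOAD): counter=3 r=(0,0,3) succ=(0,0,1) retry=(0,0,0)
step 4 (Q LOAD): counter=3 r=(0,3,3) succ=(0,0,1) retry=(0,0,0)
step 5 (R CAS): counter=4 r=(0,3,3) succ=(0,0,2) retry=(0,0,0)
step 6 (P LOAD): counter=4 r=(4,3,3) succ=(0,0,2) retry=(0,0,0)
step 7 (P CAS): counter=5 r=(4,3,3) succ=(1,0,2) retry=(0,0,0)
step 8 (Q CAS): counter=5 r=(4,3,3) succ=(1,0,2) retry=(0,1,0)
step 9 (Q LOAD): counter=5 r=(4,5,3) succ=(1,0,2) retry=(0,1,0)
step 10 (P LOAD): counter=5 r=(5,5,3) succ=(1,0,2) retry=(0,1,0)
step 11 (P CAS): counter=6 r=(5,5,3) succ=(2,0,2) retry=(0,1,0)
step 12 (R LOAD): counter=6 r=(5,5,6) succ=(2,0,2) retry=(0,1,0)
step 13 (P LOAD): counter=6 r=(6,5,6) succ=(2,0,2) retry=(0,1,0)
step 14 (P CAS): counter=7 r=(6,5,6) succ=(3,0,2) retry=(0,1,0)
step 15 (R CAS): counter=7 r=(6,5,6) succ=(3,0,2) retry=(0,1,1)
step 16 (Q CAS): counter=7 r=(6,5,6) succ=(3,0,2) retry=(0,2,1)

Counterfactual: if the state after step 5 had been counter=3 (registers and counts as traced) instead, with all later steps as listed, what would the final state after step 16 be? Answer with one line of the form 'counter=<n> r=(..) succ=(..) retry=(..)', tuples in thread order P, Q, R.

state after step 5 := counter=3 r=(0,3,3) succ=(0,0,2) retry=(0,0,0)
step 6 (P LOAD): counter=3 r=(3,3,3) succ=(0,0,2) retry=(0,0,0)
step 7 (P CAS): counter=4 r=(3,3,3) succ=(1,0,2) retry=(0,0,0)
step 8 (Q CAS): counter=4 r=(3,3,3) succ=(1,0,2) retry=(0,1,0)
step 9 (Q LOAD): counter=4 r=(3,4,3) succ=(1,0,2) retry=(0,1,0)
step 10 (P LOAD): counter=4 r=(4,4,3) succ=(1,0,2) retry=(0,1,0)
step 11 (P CAS): counter=5 r=(4,4,3) succ=(2,0,2) retry=(0,1,0)
step 12 (R LOAD): counter=5 r=(4,4,5) succ=(2,0,2) retry=(0,1,0)
step 13 (P LOAD): counter=5 r=(5,4,5) succ=(2,0,2) retry=(0,1,0)
step 14 (P CAS): counter=6 r=(5,4,5) succ=(3,0,2) retry=(0,1,0)
step 15 (R CAS): counter=6 r=(5,4,5) succ=(3,0,2) retry=(0,1,1)
step 16 (Q CAS): counter=6 r=(5,4,5) succ=(3,0,2) retry=(0,2,1)

counter=6 r=(5,4,5) succ=(3,0,2) retry=(0,2,1)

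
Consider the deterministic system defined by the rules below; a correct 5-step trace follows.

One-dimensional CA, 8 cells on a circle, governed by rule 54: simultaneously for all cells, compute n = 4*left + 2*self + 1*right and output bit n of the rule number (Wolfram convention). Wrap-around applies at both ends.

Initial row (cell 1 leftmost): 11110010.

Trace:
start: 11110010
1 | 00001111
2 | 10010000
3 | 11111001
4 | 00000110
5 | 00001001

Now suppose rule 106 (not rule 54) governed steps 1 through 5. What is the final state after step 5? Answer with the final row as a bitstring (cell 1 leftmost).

(re-executing steps 1..5 under rule 106; state before step 1: 11110010)
1 | 10010101
2 | 10101011
3 | 11010110
4 | 11101111
5 | 00111000

00111000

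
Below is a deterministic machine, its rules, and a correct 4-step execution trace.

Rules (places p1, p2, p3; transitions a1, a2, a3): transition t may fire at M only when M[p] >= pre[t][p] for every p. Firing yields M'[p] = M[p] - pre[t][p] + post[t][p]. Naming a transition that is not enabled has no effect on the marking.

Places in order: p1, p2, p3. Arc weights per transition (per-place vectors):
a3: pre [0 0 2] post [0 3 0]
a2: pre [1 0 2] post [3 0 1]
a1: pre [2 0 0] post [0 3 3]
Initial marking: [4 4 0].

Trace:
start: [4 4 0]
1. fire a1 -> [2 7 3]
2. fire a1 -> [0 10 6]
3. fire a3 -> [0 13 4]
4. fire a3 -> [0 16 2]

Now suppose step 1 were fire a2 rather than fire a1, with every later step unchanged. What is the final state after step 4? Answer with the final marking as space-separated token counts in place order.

(re-executing from step 1 with the substitution; state before step 1: [4 4 0])
1. fire a2 -> [4 4 0]
2. fire a1 -> [2 7 3]
3. fire a3 -> [2 10 1]
4. fire a3 -> [2 10 1]

2 10 1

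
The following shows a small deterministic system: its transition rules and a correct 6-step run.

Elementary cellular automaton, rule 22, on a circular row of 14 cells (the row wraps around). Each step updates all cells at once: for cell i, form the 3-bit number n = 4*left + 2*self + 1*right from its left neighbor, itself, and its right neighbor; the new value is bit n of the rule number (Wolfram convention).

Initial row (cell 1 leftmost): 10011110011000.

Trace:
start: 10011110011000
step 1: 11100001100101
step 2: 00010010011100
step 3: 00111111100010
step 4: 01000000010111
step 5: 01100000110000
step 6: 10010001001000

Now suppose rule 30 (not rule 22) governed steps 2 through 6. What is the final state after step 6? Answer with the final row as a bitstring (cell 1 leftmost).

(re-executing steps 2..6 under rule 30; state before step 2: 11100001100101)
step 2: 00010011011101
step 3: 10111110010001
step 4: 00100001111011
step 5: 11110011000010
step 6: 10001110100110

10001110100110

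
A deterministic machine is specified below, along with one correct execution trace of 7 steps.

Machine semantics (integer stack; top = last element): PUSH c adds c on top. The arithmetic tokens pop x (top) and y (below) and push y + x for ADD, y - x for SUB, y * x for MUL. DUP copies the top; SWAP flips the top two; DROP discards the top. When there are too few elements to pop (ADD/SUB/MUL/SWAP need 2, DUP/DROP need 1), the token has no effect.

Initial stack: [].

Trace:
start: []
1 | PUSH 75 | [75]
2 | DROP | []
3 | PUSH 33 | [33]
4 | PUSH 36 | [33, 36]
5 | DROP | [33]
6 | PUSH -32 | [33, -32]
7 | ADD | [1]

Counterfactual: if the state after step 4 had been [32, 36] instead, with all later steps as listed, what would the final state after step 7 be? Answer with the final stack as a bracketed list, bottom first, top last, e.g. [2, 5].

state after step 4 := [32, 36]
5 | DROP | [32]
6 | PUSH -32 | [32, -32]
7 | ADD | [0]

[0]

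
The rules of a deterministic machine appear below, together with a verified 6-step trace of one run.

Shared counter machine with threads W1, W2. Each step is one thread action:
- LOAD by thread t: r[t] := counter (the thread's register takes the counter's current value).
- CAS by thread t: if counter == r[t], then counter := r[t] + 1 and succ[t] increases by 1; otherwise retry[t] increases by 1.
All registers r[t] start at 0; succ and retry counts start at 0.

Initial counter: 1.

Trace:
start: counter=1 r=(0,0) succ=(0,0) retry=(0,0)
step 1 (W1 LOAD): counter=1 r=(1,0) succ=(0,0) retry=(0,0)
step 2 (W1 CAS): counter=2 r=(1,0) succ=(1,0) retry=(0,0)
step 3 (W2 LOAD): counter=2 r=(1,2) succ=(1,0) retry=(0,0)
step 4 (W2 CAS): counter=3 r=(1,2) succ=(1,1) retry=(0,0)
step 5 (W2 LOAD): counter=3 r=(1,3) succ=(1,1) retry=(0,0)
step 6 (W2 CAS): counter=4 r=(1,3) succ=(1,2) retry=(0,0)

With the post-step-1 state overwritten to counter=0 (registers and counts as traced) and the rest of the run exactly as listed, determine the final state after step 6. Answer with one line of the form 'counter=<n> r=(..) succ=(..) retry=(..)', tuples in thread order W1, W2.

state after step 1 := counter=0 r=(1,0) succ=(0,0) retry=(0,0)
step 2 (W1 CAS): counter=0 r=(1,0) succ=(0,0) retry=(1,0)
step 3 (W2 LOAD): counter=0 r=(1,0) succ=(0,0) retry=(1,0)
step 4 (W2 CAS): counter=1 r=(1,0) succ=(0,1) retry=(1,0)
step 5 (W2 LOAD): counter=1 r=(1,1) succ=(0,1) retry=(1,0)
step 6 (W2 CAS): counter=2 r=(1,1) succ=(0,2) retry=(1,0)

counter=2 r=(1,1) succ=(0,2) retry=(1,0)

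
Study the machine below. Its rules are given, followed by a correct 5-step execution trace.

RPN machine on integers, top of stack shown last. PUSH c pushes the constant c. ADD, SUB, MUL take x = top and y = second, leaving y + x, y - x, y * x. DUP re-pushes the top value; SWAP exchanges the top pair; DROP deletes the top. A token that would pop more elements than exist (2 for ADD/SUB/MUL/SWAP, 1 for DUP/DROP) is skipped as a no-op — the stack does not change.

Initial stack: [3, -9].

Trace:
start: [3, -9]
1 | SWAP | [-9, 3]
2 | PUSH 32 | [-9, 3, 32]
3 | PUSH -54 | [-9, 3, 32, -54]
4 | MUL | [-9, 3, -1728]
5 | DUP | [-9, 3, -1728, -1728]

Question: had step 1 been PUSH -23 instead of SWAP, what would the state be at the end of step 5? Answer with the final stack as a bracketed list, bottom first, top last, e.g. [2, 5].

(re-executing from step 1 with the substitution; state before step 1: [3, -9])
1 | PUSH -23 | [3, -9, -23]
2 | PUSH 32 | [3, -9, -23, 32]
3 | PUSH -54 | [3, -9, -23, 32, -54]
4 | MUL | [3, -9, -23, -1728]
5 | DUP | [3, -9, -23, -1728, -1728]

[3, -9, -23, -1728, -1728]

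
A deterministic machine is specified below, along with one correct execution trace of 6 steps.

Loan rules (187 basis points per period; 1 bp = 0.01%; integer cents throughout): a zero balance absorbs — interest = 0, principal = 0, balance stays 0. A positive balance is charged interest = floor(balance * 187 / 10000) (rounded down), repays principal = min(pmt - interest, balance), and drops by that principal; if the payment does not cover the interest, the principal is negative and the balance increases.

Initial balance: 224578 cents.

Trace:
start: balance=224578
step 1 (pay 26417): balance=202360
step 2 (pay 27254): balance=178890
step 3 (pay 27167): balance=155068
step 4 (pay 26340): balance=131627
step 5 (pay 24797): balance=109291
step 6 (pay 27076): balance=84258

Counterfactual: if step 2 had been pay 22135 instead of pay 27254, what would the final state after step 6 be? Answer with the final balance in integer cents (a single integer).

(re-executing from step 2 with the substitution; state before step 2: balance=202360)
step 2 (pay 22135): balance=184009
step 3 (pay 27167): balance=160282
step 4 (pay 26340): balance=136939
step 5 (pay 24797): balance=114702
step 6 (pay 27076): balance=89770

89770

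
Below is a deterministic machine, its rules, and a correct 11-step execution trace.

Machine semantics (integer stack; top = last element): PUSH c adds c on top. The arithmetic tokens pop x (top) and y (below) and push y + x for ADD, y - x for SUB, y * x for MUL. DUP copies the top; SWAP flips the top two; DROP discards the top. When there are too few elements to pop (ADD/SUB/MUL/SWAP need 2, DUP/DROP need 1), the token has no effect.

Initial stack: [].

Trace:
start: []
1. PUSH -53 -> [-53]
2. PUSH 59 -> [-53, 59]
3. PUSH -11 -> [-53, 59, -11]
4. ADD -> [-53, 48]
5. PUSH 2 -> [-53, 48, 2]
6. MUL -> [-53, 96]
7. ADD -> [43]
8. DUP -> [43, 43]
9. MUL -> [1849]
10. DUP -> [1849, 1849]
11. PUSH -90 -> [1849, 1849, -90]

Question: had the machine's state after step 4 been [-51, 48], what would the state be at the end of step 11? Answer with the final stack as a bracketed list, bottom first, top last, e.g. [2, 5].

[2025, 2025, -90]

state after step 4 := [-51, 48]
5. PUSH 2 -> [-51, 48, 2]
6. MUL -> [-51, 96]
7. ADD -> [45]
8. DUP -> [45, 45]
9. MUL -> [2025]
10. DUP -> [2025, 2025]
11. PUSH -90 -> [2025, 2025, -90]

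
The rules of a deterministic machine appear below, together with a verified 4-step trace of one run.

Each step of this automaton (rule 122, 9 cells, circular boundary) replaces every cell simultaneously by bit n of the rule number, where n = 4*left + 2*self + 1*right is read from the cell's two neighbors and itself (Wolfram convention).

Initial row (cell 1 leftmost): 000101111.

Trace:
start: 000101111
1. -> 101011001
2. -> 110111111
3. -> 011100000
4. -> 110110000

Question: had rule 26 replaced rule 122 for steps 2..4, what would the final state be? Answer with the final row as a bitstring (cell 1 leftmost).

011011011

(re-executing steps 2..4 under rule 26; state before step 2: 101011001)
2. -> 000010111
3. -> 100100100
4. -> 011011011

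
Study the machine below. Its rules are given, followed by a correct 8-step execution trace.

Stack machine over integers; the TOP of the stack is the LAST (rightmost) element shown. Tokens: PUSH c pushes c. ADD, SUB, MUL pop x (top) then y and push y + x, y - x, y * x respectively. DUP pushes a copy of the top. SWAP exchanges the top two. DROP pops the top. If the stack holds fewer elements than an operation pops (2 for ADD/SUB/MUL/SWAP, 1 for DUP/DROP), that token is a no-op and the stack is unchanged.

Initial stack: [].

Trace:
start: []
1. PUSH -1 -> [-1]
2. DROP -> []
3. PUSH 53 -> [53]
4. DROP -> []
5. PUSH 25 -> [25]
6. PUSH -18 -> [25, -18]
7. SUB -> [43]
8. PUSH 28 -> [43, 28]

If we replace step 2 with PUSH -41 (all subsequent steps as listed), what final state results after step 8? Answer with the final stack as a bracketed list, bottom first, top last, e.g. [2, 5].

(re-executing from step 2 with the substitution; state before step 2: [-1])
2. PUSH -41 -> [-1, -41]
3. PUSH 53 -> [-1, -41, 53]
4. DROP -> [-1, -41]
5. PUSH 25 -> [-1, -41, 25]
6. PUSH -18 -> [-1, -41, 25, -18]
7. SUB -> [-1, -41, 43]
8. PUSH 28 -> [-1, -41, 43, 28]

[-1, -41, 43, 28]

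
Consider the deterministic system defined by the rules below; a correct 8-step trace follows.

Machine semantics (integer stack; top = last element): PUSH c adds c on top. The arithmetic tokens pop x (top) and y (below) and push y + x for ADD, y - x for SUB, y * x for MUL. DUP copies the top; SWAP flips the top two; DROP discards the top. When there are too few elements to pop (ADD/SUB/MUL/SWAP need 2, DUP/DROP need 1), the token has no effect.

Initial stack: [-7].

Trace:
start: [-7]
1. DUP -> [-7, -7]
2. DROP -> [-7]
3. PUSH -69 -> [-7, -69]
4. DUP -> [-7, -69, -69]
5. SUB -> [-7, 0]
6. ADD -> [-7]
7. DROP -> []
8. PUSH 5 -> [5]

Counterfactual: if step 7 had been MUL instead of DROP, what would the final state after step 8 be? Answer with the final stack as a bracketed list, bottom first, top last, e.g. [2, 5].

[-7, 5]

(re-executing from step 7 with the substitution; state before step 7: [-7])
7. MUL -> [-7]
8. PUSH 5 -> [-7, 5]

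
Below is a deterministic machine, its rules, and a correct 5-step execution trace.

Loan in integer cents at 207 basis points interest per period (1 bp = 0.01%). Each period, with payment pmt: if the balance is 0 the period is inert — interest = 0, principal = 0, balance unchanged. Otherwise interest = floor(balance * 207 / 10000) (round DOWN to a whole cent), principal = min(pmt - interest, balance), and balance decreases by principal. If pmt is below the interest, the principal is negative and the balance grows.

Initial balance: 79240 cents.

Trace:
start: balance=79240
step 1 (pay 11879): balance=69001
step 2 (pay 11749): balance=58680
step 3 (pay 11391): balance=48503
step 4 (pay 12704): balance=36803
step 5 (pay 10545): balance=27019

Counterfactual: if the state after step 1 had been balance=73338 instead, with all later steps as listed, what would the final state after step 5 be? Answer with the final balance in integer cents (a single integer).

31727

state after step 1 := balance=73338
step 2 (pay 11749): balance=63107
step 3 (pay 11391): balance=53022
step 4 (pay 12704): balance=41415
step 5 (pay 10545): balance=31727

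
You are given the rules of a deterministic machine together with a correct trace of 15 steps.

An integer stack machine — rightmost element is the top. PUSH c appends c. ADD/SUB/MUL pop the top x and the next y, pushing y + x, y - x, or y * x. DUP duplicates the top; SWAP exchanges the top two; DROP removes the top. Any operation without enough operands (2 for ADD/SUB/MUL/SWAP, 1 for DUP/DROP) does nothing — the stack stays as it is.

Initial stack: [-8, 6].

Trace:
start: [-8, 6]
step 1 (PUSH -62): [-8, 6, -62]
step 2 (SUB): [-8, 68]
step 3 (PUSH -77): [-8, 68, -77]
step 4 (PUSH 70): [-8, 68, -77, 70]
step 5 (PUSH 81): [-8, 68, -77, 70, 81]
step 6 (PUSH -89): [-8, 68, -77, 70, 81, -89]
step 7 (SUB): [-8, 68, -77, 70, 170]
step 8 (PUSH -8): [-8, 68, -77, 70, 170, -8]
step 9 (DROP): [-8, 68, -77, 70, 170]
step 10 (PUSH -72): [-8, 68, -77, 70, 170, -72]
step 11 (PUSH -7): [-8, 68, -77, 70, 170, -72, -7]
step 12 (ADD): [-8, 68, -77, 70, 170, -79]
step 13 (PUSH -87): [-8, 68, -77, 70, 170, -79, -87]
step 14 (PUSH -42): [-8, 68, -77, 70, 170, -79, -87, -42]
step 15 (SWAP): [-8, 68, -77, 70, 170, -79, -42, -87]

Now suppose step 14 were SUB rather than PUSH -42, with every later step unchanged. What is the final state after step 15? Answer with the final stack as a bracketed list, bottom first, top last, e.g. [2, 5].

[-8, 68, -77, 70, 8, 170]

(re-executing from step 14 with the substitution; state before step 14: [-8, 68, -77, 70, 170, -79, -87])
step 14 (SUB): [-8, 68, -77, 70, 170, 8]
step 15 (SWAP): [-8, 68, -77, 70, 8, 170]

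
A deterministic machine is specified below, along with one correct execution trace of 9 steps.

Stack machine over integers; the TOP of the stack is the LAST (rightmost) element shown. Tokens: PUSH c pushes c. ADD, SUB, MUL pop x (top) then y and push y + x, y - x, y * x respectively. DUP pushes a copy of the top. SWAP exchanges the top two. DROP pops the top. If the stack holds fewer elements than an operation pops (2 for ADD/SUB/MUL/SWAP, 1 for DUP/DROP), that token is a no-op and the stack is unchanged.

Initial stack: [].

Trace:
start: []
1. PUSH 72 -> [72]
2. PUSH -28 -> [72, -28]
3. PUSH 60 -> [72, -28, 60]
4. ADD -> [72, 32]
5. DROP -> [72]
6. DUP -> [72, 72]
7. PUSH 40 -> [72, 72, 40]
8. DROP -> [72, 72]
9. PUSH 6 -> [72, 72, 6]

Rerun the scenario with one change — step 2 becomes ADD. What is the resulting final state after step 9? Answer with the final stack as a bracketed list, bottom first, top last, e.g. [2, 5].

(re-executing from step 2 with the substitution; state before step 2: [72])
2. ADD -> [72]
3. PUSH 60 -> [72, 60]
4. ADD -> [132]
5. DROP -> []
6. DUP -> []
7. PUSH 40 -> [40]
8. DROP -> []
9. PUSH 6 -> [6]

[6]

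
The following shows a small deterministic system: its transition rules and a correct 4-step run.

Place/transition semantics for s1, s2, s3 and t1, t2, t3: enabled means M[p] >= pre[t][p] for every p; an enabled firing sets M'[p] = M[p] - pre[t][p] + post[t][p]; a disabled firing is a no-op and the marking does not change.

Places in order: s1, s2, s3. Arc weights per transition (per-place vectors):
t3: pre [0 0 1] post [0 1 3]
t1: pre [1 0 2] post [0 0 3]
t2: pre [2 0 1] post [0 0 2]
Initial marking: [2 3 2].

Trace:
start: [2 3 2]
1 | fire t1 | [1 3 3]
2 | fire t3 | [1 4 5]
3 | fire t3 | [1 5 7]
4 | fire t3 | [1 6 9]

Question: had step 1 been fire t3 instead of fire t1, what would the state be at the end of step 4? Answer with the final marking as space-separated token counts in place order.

(re-executing from step 1 with the substitution; state before step 1: [2 3 2])
1 | fire t3 | [2 4 4]
2 | fire t3 | [2 5 6]
3 | fire t3 | [2 6 8]
4 | fire t3 | [2 7 10]

2 7 10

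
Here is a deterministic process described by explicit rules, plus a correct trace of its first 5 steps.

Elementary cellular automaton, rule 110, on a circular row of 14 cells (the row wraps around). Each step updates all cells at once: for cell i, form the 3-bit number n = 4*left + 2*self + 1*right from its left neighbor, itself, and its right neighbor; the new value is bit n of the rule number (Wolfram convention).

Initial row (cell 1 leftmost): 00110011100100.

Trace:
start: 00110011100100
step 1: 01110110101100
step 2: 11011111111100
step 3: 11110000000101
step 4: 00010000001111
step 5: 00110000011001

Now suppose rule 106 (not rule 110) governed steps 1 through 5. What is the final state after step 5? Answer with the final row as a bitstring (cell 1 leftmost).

(re-executing steps 1..5 under rule 106; state before step 1: 00110011100100)
step 1: 01110110101000
step 2: 11011111010000
step 3: 11110001100001
step 4: 00010011100011
step 5: 00100110100111

00100110100111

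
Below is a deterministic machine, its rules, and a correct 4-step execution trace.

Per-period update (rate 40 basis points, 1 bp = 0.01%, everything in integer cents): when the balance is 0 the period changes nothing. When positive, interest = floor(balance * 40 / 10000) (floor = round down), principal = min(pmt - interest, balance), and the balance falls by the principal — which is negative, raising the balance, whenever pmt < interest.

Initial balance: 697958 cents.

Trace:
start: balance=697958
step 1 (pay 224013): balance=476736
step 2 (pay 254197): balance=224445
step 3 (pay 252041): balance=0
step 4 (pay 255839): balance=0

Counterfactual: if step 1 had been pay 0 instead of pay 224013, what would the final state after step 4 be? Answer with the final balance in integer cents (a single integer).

0

(re-executing from step 1 with the substitution; state before step 1: balance=697958)
step 1 (pay 0): balance=700749
step 2 (pay 254197): balance=449354
step 3 (pay 252041): balance=199110
step 4 (pay 255839): balance=0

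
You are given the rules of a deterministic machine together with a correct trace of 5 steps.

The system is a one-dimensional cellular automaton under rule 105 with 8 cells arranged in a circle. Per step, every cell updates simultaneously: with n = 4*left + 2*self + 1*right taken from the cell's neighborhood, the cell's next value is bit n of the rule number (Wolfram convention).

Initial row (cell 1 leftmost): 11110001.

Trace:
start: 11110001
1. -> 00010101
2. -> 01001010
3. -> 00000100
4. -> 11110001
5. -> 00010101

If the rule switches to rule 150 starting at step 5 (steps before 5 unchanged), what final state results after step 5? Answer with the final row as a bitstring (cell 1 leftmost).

(re-executing step 5 under rule 150; state before step 5: 11110001)
5. -> 11101010

11101010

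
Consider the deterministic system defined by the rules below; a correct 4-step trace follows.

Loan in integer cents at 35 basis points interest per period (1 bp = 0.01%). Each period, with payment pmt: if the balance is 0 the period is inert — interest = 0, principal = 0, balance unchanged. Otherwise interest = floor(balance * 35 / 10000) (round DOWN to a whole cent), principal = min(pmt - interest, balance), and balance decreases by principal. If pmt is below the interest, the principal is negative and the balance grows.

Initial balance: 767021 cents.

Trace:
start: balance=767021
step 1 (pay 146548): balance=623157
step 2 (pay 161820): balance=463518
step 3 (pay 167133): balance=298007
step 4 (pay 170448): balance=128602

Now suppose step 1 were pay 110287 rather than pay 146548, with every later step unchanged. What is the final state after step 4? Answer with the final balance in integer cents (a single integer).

(re-executing from step 1 with the substitution; state before step 1: balance=767021)
step 1 (pay 110287): balance=659418
step 2 (pay 161820): balance=499905
step 3 (pay 167133): balance=334521
step 4 (pay 170448): balance=165243

165243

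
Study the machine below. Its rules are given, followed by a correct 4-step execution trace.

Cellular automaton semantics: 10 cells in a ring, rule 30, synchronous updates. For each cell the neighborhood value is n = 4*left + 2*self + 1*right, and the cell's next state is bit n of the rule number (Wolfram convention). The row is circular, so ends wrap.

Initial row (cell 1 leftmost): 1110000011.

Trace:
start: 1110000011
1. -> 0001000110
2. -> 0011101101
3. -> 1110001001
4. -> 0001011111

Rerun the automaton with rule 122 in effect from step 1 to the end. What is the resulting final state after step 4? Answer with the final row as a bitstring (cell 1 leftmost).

0111101111

(re-executing steps 1..4 under rule 122; state before step 1: 1110000011)
1. -> 0011000110
2. -> 0111101111
3. -> 1100111001
4. -> 0111101111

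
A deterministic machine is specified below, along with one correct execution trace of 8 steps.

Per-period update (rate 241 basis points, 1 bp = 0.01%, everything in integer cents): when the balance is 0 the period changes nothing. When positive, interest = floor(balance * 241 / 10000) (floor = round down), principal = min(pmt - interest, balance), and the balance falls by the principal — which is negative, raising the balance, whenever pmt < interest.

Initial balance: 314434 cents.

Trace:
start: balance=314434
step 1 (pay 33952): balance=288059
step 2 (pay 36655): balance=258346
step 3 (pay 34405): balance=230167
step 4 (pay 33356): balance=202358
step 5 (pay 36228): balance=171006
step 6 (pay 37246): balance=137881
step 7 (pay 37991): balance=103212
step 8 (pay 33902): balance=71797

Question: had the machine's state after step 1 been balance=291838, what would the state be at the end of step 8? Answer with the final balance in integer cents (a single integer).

state after step 1 := balance=291838
step 2 (pay 36655): balance=262216
step 3 (pay 34405): balance=234130
step 4 (pay 33356): balance=206416
step 5 (pay 36228): balance=175162
step 6 (pay 37246): balance=142137
step 7 (pay 37991): balance=107571
step 8 (pay 33902): balance=76261

76261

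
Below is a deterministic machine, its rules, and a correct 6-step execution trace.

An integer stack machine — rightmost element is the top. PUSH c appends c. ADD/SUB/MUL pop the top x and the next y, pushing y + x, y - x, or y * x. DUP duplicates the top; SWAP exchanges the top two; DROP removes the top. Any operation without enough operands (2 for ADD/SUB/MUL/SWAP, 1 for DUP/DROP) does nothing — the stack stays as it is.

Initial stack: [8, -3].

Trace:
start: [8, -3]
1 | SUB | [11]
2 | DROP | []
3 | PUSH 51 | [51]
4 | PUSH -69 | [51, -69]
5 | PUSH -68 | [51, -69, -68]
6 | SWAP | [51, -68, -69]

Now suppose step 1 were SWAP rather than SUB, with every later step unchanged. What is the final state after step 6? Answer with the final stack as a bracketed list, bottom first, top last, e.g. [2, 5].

(re-executing from step 1 with the substitution; state before step 1: [8, -3])
1 | SWAP | [-3, 8]
2 | DROP | [-3]
3 | PUSH 51 | [-3, 51]
4 | PUSH -69 | [-3, 51, -69]
5 | PUSH -68 | [-3, 51, -69, -68]
6 | SWAP | [-3, 51, -68, -69]

[-3, 51, -68, -69]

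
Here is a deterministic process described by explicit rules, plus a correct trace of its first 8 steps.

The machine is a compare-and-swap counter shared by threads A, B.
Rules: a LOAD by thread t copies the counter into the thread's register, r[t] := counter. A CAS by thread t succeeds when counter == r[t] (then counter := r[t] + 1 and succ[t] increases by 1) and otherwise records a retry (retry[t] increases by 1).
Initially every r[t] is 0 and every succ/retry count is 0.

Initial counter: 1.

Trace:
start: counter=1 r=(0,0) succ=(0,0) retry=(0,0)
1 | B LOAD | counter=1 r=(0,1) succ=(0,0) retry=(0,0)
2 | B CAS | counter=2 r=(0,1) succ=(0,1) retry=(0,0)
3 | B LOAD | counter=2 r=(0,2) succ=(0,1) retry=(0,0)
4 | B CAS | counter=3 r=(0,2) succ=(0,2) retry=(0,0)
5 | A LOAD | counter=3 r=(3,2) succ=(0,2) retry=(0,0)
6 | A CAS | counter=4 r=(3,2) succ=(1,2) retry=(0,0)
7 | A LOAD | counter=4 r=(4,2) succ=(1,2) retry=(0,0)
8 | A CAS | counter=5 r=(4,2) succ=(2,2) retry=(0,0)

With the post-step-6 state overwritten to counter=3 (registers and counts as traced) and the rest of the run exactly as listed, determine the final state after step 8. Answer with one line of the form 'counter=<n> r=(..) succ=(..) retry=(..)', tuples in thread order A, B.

state after step 6 := counter=3 r=(3,2) succ=(1,2) retry=(0,0)
7 | A LOAD | counter=3 r=(3,2) succ=(1,2) retry=(0,0)
8 | A CAS | counter=4 r=(3,2) succ=(2,2) retry=(0,0)

counter=4 r=(3,2) succ=(2,2) retry=(0,0)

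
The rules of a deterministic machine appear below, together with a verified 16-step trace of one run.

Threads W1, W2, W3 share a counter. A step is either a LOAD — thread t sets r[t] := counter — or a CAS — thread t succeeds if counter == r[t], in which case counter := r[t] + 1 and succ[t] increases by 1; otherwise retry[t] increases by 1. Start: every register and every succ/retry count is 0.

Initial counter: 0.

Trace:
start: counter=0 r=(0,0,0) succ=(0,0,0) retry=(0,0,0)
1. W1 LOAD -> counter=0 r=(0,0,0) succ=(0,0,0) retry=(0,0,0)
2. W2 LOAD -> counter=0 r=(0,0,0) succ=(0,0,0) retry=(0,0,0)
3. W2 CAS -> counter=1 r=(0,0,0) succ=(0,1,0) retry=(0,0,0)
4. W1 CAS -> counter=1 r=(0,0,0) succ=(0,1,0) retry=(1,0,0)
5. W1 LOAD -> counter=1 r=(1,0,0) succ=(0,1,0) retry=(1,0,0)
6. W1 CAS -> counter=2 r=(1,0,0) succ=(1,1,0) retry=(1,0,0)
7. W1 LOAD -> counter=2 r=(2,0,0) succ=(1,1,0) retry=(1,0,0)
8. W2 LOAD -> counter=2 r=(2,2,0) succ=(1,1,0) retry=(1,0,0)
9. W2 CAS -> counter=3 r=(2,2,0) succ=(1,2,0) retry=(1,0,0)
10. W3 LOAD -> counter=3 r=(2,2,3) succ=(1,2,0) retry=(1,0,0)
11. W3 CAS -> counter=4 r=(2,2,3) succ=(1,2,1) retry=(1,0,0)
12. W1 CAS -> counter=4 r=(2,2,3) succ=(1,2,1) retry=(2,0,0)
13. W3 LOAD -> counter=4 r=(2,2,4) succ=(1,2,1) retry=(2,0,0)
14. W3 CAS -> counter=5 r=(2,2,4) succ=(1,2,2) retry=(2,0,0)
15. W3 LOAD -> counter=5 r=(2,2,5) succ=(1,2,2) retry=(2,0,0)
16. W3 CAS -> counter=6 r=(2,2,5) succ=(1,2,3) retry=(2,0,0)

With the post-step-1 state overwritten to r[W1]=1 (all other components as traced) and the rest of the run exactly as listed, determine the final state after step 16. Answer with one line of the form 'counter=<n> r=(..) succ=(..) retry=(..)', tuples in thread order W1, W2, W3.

state after step 1 := counter=0 r=(1,0,0) succ=(0,0,0) retry=(0,0,0)
2. W2 LOAD -> counter=0 r=(1,0,0) succ=(0,0,0) retry=(0,0,0)
3. W2 CAS -> counter=1 r=(1,0,0) succ=(0,1,0) retry=(0,0,0)
4. W1 CAS -> counter=2 r=(1,0,0) succ=(1,1,0) retry=(0,0,0)
5. W1 LOAD -> counter=2 r=(2,0,0) succ=(1,1,0) retry=(0,0,0)
6. W1 CAS -> counter=3 r=(2,0,0) succ=(2,1,0) retry=(0,0,0)
7. W1 LOAD -> counter=3 r=(3,0,0) succ=(2,1,0) retry=(0,0,0)
8. W2 LOAD -> counter=3 r=(3,3,0) succ=(2,1,0) retry=(0,0,0)
9. W2 CAS -> counter=4 r=(3,3,0) succ=(2,2,0) retry=(0,0,0)
10. W3 LOAD -> counter=4 r=(3,3,4) succ=(2,2,0) retry=(0,0,0)
11. W3 CAS -> counter=5 r=(3,3,4) succ=(2,2,1) retry=(0,0,0)
12. W1 CAS -> counter=5 r=(3,3,4) succ=(2,2,1) retry=(1,0,0)
13. W3 LOAD -> counter=5 r=(3,3,5) succ=(2,2,1) retry=(1,0,0)
14. W3 CAS -> counter=6 r=(3,3,5) succ=(2,2,2) retry=(1,0,0)
15. W3 LOAD -> counter=6 r=(3,3,6) succ=(2,2,2) retry=(1,0,0)
16. W3 CAS -> counter=7 r=(3,3,6) succ=(2,2,3) retry=(1,0,0)

counter=7 r=(3,3,6) succ=(2,2,3) retry=(1,0,0)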